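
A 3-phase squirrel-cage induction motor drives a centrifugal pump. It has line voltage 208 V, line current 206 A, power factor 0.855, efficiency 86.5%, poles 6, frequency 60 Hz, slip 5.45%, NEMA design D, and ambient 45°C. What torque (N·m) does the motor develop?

462 N·m

P_in = √3·V·I·cosφ = 1.732 × 208 × 206 × 0.855 = 63452 W
P_out = η·P_in = 0.865 × 63452 = 54886 W
n_s = 120×60/6 = 1200 rpm; n = 1200×(1−0.0545) = 1135 rpm
ω = 2π×1135/60 = 118.9 rad/s
τ = P_out/ω = 54886/118.9 = 462 N·m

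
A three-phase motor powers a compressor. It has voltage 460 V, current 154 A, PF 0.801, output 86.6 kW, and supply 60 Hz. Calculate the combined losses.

P_in = √3·V·I·cosφ = 1.732×460×154×0.801 = 98279 W
P_out = 86600 W
Losses = P_in − P_out = 98279 − 86600 = 11679 W

11.7 kW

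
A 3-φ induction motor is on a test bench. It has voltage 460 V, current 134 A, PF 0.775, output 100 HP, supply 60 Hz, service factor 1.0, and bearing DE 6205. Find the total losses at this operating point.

8.14 kW

P_in = √3·V·I·cosφ = 1.732×460×134×0.775 = 82739 W
P_out = 100×746 = 74600 W
Losses = P_in − P_out = 82739 − 74600 = 8139 W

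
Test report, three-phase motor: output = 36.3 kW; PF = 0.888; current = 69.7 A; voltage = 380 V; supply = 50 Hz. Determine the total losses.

4440 W

P_in = √3·V·I·cosφ = 1.732×380×69.7×0.888 = 40736 W
P_out = 36300 W
Losses = P_in − P_out = 40736 − 36300 = 4436 W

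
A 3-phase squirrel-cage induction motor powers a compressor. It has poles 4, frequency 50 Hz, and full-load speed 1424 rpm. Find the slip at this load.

n_s = 120f/p = 120×50/4 = 1500 rpm
s = (n_s − n)/n_s = (1500 − 1424)/1500 = 0.0507

5.07 %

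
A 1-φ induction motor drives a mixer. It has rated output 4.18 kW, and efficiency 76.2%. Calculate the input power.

P_out = 4180 W
P_in = P_out/η = 4180/0.762 = 5486 W = 5.49 kW

5.49 kW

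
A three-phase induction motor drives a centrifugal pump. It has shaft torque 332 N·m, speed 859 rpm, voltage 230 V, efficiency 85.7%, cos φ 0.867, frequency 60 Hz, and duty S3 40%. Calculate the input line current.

101 A

ω = 2π×859/60 = 89.95 rad/s; P_out = τω = 332 × 89.95 = 29863 W
P_in = P_out / η = 29863 / 0.857 = 34846 W
I_L = P_in / (√3·V_L·cosφ) = 34846 / (1.732 × 230 × 0.867) = 101 A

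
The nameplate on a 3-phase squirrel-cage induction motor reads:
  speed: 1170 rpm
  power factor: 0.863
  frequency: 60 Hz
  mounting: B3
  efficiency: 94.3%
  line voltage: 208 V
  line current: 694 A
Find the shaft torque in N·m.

P_in = √3·V·I·cosφ = 1.732 × 208 × 694 × 0.863 = 215765 W
P_out = η·P_in = 0.943 × 215765 = 203466 W
n = 1170 rpm
ω = 2π×1170/60 = 122.5 rad/s
τ = P_out/ω = 203466/122.5 = 1660 N·m

1660 N·m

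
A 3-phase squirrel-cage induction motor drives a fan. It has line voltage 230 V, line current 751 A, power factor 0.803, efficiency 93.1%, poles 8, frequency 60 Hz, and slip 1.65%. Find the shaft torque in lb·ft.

P_in = √3·V·I·cosφ = 1.732 × 230 × 751 × 0.803 = 240232 W
P_out = η·P_in = 0.931 × 240232 = 223656 W
n_s = 120×60/8 = 900 rpm; n = 900×(1−0.0165) = 885 rpm
ω = 2π×885/60 = 92.68 rad/s
τ = P_out/ω = 223656/92.68 = 2413 N·m
In lb·ft: 2413/1.356 = 1780 lb·ft

1780 lb·ft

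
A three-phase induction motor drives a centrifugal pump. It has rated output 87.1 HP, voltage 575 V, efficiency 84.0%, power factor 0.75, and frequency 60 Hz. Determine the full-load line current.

P_out = 87.1 × 746 = 64977 W
P_in = P_out / η = 64977 / 0.840 = 77354 W
I_L = P_in / (√3·V_L·cosφ) = 77354 / (1.732 × 575 × 0.75) = 104 A

104 A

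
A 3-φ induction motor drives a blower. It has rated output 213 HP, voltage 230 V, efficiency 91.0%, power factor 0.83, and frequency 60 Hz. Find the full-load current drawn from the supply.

528 A

P_out = 213 × 746 = 158898 W
P_in = P_out / η = 158898 / 0.910 = 174613 W
I_L = P_in / (√3·V_L·cosφ) = 174613 / (1.732 × 230 × 0.83) = 528 A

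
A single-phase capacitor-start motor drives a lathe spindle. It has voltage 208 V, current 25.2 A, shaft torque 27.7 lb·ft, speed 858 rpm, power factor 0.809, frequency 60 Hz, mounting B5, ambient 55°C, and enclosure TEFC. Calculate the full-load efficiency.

τ = 27.7 lb·ft × 1.356 = 37.56 N·m
ω = 2π × 858/60 = 89.85 rad/s; P_out = τω = 37.56 × 89.85 = 3375 W
P_in = V·I·cosφ = 208 × 25.2 × 0.809 = 4240 W
η = P_out / P_in = 3375 / 4240 = 0.796 = 79.6%

79.6 %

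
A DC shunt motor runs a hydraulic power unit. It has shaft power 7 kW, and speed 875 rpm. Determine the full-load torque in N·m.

76.4 N·m

ω = 2π × 875/60 = 91.63 rad/s
τ = P/ω = 7000/91.63 = 76.4 N·m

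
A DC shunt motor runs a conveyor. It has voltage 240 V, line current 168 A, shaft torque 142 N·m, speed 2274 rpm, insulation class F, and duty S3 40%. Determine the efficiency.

83.9 %

ω = 2π × 2274/60 = 238.1 rad/s; P_out = τω = 142 × 238.1 = 33810 W
P_in = V·I = 240 × 168 = 40320 W
η = P_out / P_in = 33810 / 40320 = 0.839 = 83.9%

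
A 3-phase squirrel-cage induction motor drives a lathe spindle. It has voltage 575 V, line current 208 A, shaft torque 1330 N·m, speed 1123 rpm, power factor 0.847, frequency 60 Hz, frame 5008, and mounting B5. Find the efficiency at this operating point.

ω = 2π × 1123/60 = 117.6 rad/s; P_out = τω = 1330 × 117.6 = 156408 W
P_in = √3·V_L·I_L·cosφ = 1.732 × 575 × 208 × 0.847 = 175454 W
η = P_out / P_in = 156408 / 175454 = 0.891 = 89.1%

89.1 %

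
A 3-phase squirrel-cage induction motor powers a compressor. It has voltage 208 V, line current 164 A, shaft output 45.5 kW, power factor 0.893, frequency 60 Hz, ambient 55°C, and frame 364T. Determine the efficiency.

86.2 %

P_out = 45.5 kW = 45500 W
P_in = √3·V_L·I_L·cosφ = 1.732 × 208 × 164 × 0.893 = 52760 W
η = P_out / P_in = 45500 / 52760 = 0.862 = 86.2%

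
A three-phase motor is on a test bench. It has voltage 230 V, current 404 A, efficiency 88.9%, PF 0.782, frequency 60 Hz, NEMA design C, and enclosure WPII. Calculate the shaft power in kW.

P_in = √3·V·I·cosφ = 1.732 × 230 × 404 × 0.782 = 125853 W
P_out = η·P_in = 0.889 × 125853 = 111883 W

112 kW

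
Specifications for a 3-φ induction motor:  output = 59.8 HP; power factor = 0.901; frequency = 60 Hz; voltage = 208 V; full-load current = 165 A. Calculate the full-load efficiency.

P_out = 59.8 × 746 = 44611 W
P_in = √3·V_L·I_L·cosφ = 1.732 × 208 × 165 × 0.901 = 53557 W
η = P_out / P_in = 44611 / 53557 = 0.833 = 83.3%

83.3 %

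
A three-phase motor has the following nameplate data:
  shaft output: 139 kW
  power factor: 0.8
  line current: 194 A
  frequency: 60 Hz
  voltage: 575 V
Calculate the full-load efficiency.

89.9 %

P_out = 139 kW = 139000 W
P_in = √3·V_L·I_L·cosφ = 1.732 × 575 × 194 × 0.8 = 154564 W
η = P_out / P_in = 139000 / 154564 = 0.899 = 89.9%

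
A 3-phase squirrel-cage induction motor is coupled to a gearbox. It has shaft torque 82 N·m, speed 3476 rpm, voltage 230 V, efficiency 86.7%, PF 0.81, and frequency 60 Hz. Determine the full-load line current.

107 A

ω = 2π×3476/60 = 364 rad/s; P_out = τω = 82 × 364 = 29848 W
P_in = P_out / η = 29848 / 0.867 = 34427 W
I_L = P_in / (√3·V_L·cosφ) = 34427 / (1.732 × 230 × 0.81) = 107 A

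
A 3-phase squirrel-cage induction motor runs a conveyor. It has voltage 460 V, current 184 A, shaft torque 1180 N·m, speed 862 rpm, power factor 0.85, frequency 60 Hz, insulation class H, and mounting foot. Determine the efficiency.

ω = 2π × 862/60 = 90.27 rad/s; P_out = τω = 1180 × 90.27 = 106519 W
P_in = √3·V_L·I_L·cosφ = 1.732 × 460 × 184 × 0.85 = 124607 W
η = P_out / P_in = 106519 / 124607 = 0.855 = 85.5%

85.5 %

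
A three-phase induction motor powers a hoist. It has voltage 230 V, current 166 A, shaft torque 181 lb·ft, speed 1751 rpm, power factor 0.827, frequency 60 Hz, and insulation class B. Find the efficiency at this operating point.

82.3 %

τ = 181 lb·ft × 1.356 = 245.4 N·m
ω = 2π × 1751/60 = 183.4 rad/s; P_out = τω = 245.4 × 183.4 = 45006 W
P_in = √3·V_L·I_L·cosφ = 1.732 × 230 × 166 × 0.827 = 54688 W
η = P_out / P_in = 45006 / 54688 = 0.823 = 82.3%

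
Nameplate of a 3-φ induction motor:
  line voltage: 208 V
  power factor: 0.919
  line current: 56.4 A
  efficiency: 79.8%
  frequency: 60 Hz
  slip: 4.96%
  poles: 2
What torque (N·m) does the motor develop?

41.6 N·m

P_in = √3·V·I·cosφ = 1.732 × 208 × 56.4 × 0.919 = 18673 W
P_out = η·P_in = 0.798 × 18673 = 14901 W
n_s = 120×60/2 = 3600 rpm; n = 3600×(1−0.0496) = 3421 rpm
ω = 2π×3421/60 = 358.2 rad/s
τ = P_out/ω = 14901/358.2 = 41.6 N·m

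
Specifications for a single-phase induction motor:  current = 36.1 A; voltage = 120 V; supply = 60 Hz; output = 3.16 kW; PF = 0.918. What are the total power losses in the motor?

P_in = V·I·cosφ = 120×36.1×0.918 = 3977 W
P_out = 3160 W
Losses = P_in − P_out = 3977 − 3160 = 817 W

817 W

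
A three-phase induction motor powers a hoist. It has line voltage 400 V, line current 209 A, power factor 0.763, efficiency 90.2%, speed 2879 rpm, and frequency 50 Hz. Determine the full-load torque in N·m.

P_in = √3·V·I·cosφ = 1.732 × 400 × 209 × 0.763 = 110479 W
P_out = η·P_in = 0.902 × 110479 = 99652 W
n = 2879 rpm
ω = 2π×2879/60 = 301.5 rad/s
τ = P_out/ω = 99652/301.5 = 331 N·m

331 N·m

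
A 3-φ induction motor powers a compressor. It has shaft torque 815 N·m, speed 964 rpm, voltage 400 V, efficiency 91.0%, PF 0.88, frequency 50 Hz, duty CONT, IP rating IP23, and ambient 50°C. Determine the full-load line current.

148 A

ω = 2π×964/60 = 100.9 rad/s; P_out = τω = 815 × 100.9 = 82234 W
P_in = P_out / η = 82234 / 0.910 = 90367 W
I_L = P_in / (√3·V_L·cosφ) = 90367 / (1.732 × 400 × 0.88) = 148 A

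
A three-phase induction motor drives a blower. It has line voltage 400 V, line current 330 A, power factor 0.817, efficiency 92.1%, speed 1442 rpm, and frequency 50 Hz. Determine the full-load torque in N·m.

P_in = √3·V·I·cosφ = 1.732 × 400 × 330 × 0.817 = 186786 W
P_out = η·P_in = 0.921 × 186786 = 172030 W
n = 1442 rpm
ω = 2π×1442/60 = 151 rad/s
τ = P_out/ω = 172030/151 = 1140 N·m

1140 N·m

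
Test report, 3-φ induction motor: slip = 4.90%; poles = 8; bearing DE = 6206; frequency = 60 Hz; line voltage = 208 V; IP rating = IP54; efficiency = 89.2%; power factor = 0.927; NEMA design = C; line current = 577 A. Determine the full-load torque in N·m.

1920 N·m

P_in = √3·V·I·cosφ = 1.732 × 208 × 577 × 0.927 = 192693 W
P_out = η·P_in = 0.892 × 192693 = 171882 W
n_s = 120×60/8 = 900 rpm; n = 900×(1−0.049) = 856 rpm
ω = 2π×856/60 = 89.64 rad/s
τ = P_out/ω = 171882/89.64 = 1920 N·m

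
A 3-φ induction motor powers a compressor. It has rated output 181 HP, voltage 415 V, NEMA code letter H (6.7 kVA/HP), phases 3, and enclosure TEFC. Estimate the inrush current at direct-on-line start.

1690 A

S_LR = 6.7 × 181 = 1212.7 kVA
I_LR = S_LR/(√3·V_L) = 1212700/(1.732×415) = 1690 A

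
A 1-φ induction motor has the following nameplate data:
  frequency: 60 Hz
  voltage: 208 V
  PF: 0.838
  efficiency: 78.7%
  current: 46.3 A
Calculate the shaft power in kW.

P_in = V·I·cosφ = 208 × 46.3 × 0.838 = 8070 W
P_out = η·P_in = 0.787 × 8070 = 6351 W

6.35 kW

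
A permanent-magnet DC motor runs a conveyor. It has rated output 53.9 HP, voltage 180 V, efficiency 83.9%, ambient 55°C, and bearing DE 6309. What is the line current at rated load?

P_out = 53.9 × 746 = 40209 W
P_in = P_out / η = 40209 / 0.839 = 47925 W
I = P_in / V = 47925 / 180 = 266 A

266 A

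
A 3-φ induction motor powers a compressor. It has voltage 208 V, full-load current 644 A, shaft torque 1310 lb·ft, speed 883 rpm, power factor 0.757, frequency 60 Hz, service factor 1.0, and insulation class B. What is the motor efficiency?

93.5 %

τ = 1310 lb·ft × 1.356 = 1776 N·m
ω = 2π × 883/60 = 92.47 rad/s; P_out = τω = 1776 × 92.47 = 164227 W
P_in = √3·V_L·I_L·cosφ = 1.732 × 208 × 644 × 0.757 = 175628 W
η = P_out / P_in = 164227 / 175628 = 0.935 = 93.5%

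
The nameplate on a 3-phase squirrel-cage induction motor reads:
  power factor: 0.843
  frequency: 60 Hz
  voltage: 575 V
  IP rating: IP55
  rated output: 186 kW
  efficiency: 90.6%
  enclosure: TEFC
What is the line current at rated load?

245 A

P_out = 186 kW = 186000 W
P_in = P_out / η = 186000 / 0.906 = 205298 W
I_L = P_in / (√3·V_L·cosφ) = 205298 / (1.732 × 575 × 0.843) = 245 A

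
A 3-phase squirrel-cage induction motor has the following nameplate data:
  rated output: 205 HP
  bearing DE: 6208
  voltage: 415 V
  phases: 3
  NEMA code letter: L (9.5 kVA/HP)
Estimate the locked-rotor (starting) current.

2710 A

S_LR = 9.5 × 205 = 1947.5 kVA
I_LR = S_LR/(√3·V_L) = 1947500/(1.732×415) = 2710 A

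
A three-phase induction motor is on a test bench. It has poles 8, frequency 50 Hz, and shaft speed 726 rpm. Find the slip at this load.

n_s = 120f/p = 120×50/8 = 750 rpm
s = (n_s − n)/n_s = (750 − 726)/750 = 0.0320

3.20 %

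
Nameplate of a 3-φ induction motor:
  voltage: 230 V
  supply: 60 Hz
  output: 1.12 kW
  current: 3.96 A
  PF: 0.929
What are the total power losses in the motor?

P_in = √3·V·I·cosφ = 1.732×230×3.96×0.929 = 1466 W
P_out = 1120 W
Losses = P_in − P_out = 1466 − 1120 = 346 W

346 W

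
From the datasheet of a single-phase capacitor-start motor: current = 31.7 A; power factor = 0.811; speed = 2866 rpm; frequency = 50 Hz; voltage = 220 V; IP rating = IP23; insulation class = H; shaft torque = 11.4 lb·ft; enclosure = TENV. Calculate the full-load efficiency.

τ = 11.4 lb·ft × 1.356 = 15.46 N·m
ω = 2π × 2866/60 = 300.1 rad/s; P_out = τω = 15.46 × 300.1 = 4640 W
P_in = V·I·cosφ = 220 × 31.7 × 0.811 = 5656 W
η = P_out / P_in = 4640 / 5656 = 0.820 = 82.0%

82.0 %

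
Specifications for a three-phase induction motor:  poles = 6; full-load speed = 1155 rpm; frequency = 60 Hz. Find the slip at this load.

n_s = 120f/p = 120×60/6 = 1200 rpm
s = (n_s − n)/n_s = (1200 − 1155)/1200 = 0.0375

3.8 %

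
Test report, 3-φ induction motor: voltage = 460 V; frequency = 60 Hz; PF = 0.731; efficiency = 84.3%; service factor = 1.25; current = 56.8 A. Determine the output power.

P_in = √3·V·I·cosφ = 1.732 × 460 × 56.8 × 0.731 = 33080 W
P_out = η·P_in = 0.843 × 33080 = 27886 W

27.9 kW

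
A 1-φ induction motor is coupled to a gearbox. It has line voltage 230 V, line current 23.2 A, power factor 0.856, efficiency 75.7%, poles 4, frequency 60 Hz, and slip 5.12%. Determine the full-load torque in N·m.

P_in = V·I·cosφ = 230 × 23.2 × 0.856 = 4568 W
P_out = η·P_in = 0.757 × 4568 = 3458 W
n_s = 120×60/4 = 1800 rpm; n = 1800×(1−0.0512) = 1708 rpm
ω = 2π×1708/60 = 178.9 rad/s
τ = P_out/ω = 3458/178.9 = 19.3 N·m

19.3 N·m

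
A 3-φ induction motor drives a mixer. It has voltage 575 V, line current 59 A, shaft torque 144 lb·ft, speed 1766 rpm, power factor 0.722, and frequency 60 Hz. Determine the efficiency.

τ = 144 lb·ft × 1.356 = 195.3 N·m
ω = 2π × 1766/60 = 184.9 rad/s; P_out = τω = 195.3 × 184.9 = 36111 W
P_in = √3·V_L·I_L·cosφ = 1.732 × 575 × 59 × 0.722 = 42423 W
η = P_out / P_in = 36111 / 42423 = 0.851 = 85.1%

85.1 %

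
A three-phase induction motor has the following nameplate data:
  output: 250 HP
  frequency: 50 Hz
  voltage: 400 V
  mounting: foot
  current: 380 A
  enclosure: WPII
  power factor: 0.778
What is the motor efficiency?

P_out = 250 × 746 = 186500 W
P_in = √3·V_L·I_L·cosφ = 1.732 × 400 × 380 × 0.778 = 204819 W
η = P_out / P_in = 186500 / 204819 = 0.911 = 91.1%

91.1 %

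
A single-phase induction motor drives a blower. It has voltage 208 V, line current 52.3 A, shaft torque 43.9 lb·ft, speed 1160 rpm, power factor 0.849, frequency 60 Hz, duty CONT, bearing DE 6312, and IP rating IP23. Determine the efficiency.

τ = 43.9 lb·ft × 1.356 = 59.53 N·m
ω = 2π × 1160/60 = 121.5 rad/s; P_out = τω = 59.53 × 121.5 = 7233 W
P_in = V·I·cosφ = 208 × 52.3 × 0.849 = 9236 W
η = P_out / P_in = 7233 / 9236 = 0.783 = 78.3%

78.3 %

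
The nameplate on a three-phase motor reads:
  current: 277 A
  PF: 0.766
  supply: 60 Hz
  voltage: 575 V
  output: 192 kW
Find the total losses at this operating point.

P_in = √3·V·I·cosφ = 1.732×575×277×0.766 = 211312 W
P_out = 192000 W
Losses = P_in − P_out = 211312 − 192000 = 19312 W

19300 W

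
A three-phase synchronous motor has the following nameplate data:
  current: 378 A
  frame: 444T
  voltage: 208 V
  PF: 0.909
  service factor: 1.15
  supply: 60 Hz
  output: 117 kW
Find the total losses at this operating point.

P_in = √3·V·I·cosφ = 1.732×208×378×0.909 = 123785 W
P_out = 117000 W
Losses = P_in − P_out = 123785 − 117000 = 6785 W

6.79 kW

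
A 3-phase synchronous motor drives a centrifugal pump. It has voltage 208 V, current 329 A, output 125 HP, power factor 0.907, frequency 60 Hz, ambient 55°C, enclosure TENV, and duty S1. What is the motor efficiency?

P_out = 125 × 746 = 93250 W
P_in = √3·V_L·I_L·cosφ = 1.732 × 208 × 329 × 0.907 = 107501 W
η = P_out / P_in = 93250 / 107501 = 0.867 = 86.7%

86.7 %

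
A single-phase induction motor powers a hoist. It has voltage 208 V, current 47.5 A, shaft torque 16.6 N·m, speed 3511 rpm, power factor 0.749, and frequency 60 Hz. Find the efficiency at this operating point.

ω = 2π × 3511/60 = 367.7 rad/s; P_out = τω = 16.6 × 367.7 = 6104 W
P_in = V·I·cosφ = 208 × 47.5 × 0.749 = 7400 W
η = P_out / P_in = 6104 / 7400 = 0.825 = 82.5%

82.5 %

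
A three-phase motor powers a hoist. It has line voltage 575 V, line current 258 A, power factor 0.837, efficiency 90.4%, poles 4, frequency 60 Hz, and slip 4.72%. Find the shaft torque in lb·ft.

798 lb·ft

P_in = √3·V·I·cosφ = 1.732 × 575 × 258 × 0.837 = 215061 W
P_out = η·P_in = 0.904 × 215061 = 194415 W
n_s = 120×60/4 = 1800 rpm; n = 1800×(1−0.0472) = 1715 rpm
ω = 2π×1715/60 = 179.6 rad/s
τ = P_out/ω = 194415/179.6 = 1082 N·m
In lb·ft: 1082/1.356 = 798 lb·ft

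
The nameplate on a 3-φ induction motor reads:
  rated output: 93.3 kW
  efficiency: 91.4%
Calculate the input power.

P_out = 93300 W
P_in = P_out/η = 93300/0.914 = 102079 W = 102 kW

102 kW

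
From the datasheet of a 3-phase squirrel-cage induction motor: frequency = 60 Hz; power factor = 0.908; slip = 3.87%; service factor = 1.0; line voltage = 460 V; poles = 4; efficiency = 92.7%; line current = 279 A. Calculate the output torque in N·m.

P_in = √3·V·I·cosφ = 1.732 × 460 × 279 × 0.908 = 201835 W
P_out = η·P_in = 0.927 × 201835 = 187101 W
n_s = 120×60/4 = 1800 rpm; n = 1800×(1−0.0387) = 1730 rpm
ω = 2π×1730/60 = 181.2 rad/s
τ = P_out/ω = 187101/181.2 = 1030 N·m

1030 N·m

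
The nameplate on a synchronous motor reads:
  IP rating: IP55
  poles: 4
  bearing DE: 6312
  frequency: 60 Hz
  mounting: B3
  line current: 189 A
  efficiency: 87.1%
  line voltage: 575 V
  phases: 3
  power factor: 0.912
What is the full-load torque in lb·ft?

P_in = √3·V·I·cosφ = 1.732 × 575 × 189 × 0.912 = 171661 W
P_out = η·P_in = 0.871 × 171661 = 149517 W
n = n_s = 120×60/4 = 1800 rpm (synchronous)
ω = 2π×1800/60 = 188.5 rad/s
τ = P_out/ω = 149517/188.5 = 793.2 N·m
In lb·ft: 793.2/1.356 = 585 lb·ft

585 lb·ft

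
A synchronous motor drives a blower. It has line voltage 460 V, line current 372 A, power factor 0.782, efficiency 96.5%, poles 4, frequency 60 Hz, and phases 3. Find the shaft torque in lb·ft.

P_in = √3·V·I·cosφ = 1.732 × 460 × 372 × 0.782 = 231769 W
P_out = η·P_in = 0.965 × 231769 = 223657 W
n = n_s = 120×60/4 = 1800 rpm (synchronous)
ω = 2π×1800/60 = 188.5 rad/s
τ = P_out/ω = 223657/188.5 = 1187 N·m
In lb·ft: 1187/1.356 = 875 lb·ft

875 lb·ft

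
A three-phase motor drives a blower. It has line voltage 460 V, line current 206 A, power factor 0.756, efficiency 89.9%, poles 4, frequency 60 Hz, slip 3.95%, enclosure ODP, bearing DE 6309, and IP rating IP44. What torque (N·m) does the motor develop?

P_in = √3·V·I·cosφ = 1.732 × 460 × 206 × 0.756 = 124078 W
P_out = η·P_in = 0.899 × 124078 = 111546 W
n_s = 120×60/4 = 1800 rpm; n = 1800×(1−0.0395) = 1729 rpm
ω = 2π×1729/60 = 181.1 rad/s
τ = P_out/ω = 111546/181.1 = 616 N·m

616 N·m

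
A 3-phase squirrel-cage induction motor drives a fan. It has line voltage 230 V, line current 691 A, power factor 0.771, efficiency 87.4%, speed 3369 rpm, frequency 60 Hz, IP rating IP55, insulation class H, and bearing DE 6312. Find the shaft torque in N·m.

526 N·m

P_in = √3·V·I·cosφ = 1.732 × 230 × 691 × 0.771 = 212231 W
P_out = η·P_in = 0.874 × 212231 = 185490 W
n = 3369 rpm
ω = 2π×3369/60 = 352.8 rad/s
τ = P_out/ω = 185490/352.8 = 526 N·m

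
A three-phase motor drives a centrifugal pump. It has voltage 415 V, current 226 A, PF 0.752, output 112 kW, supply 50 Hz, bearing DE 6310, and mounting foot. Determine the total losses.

10.2 kW

P_in = √3·V·I·cosφ = 1.732×415×226×0.752 = 122158 W
P_out = 112000 W
Losses = P_in − P_out = 122158 − 112000 = 10158 W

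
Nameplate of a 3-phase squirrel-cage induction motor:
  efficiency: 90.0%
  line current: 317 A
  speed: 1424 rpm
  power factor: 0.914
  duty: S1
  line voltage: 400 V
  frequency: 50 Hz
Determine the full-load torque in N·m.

P_in = √3·V·I·cosφ = 1.732 × 400 × 317 × 0.914 = 200730 W
P_out = η·P_in = 0.9 × 200730 = 180657 W
n = 1424 rpm
ω = 2π×1424/60 = 149.1 rad/s
τ = P_out/ω = 180657/149.1 = 1210 N·m

1210 N·m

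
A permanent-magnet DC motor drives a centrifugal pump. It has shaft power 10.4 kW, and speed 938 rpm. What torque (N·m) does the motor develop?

106 N·m

ω = 2π × 938/60 = 98.23 rad/s
τ = P/ω = 10400/98.23 = 106 N·m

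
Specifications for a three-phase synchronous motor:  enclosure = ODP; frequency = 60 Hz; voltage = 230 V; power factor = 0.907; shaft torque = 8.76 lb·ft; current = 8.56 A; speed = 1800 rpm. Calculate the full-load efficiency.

τ = 8.76 lb·ft × 1.356 = 11.88 N·m
ω = 2π × 1800/60 = 188.5 rad/s; P_out = τω = 11.88 × 188.5 = 2239 W
P_in = √3·V_L·I_L·cosφ = 1.732 × 230 × 8.56 × 0.907 = 3093 W
η = P_out / P_in = 2239 / 3093 = 0.724 = 72.4%

72.4 %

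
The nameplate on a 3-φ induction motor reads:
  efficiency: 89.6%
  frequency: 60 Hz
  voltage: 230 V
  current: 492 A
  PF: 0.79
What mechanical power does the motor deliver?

139 kW

P_in = √3·V·I·cosφ = 1.732 × 230 × 492 × 0.79 = 154835 W
P_out = η·P_in = 0.896 × 154835 = 138732 W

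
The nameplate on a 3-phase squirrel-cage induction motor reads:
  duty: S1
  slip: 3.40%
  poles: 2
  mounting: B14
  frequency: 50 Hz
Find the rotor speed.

2898 rpm

n_s = 120f/p = 120×50/2 = 3000 rpm
n = n_s(1 − s) = 3000 × (1 − 0.034) = 2898 rpm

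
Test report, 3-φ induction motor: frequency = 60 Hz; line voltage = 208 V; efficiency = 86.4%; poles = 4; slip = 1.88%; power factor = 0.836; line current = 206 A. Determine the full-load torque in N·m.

P_in = √3·V·I·cosφ = 1.732 × 208 × 206 × 0.836 = 62042 W
P_out = η·P_in = 0.864 × 62042 = 53604 W
n_s = 120×60/4 = 1800 rpm; n = 1800×(1−0.0188) = 1766 rpm
ω = 2π×1766/60 = 184.9 rad/s
τ = P_out/ω = 53604/184.9 = 290 N·m

290 N·m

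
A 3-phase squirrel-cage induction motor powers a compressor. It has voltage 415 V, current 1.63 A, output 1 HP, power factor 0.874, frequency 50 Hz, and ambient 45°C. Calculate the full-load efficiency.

P_out = 1 × 746 = 746 W
P_in = √3·V_L·I_L·cosφ = 1.732 × 415 × 1.63 × 0.874 = 1024 W
η = P_out / P_in = 746 / 1024 = 0.729 = 72.9%

72.9 %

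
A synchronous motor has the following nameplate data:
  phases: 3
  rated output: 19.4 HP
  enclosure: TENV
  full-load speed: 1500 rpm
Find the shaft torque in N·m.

92.1 N·m

P_out = 19.4 × 746 = 14472 W
ω = 2π × 1500/60 = 157.1 rad/s
τ = P_out/ω = 14472/157.1 = 92.1 N·m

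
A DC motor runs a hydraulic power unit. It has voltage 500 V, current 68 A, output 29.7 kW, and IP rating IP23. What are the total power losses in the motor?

4300 W

P_in = V·I = 500×68 = 34000 W
P_out = 29700 W
Losses = P_in − P_out = 34000 − 29700 = 4300 W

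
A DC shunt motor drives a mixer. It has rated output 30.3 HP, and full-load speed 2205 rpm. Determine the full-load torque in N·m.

P_out = 30.3 × 746 = 22604 W
ω = 2π × 2205/60 = 230.9 rad/s
τ = P_out/ω = 22604/230.9 = 97.9 N·m

97.9 N·m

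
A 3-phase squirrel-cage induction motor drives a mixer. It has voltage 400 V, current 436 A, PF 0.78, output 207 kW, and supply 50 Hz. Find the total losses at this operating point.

P_in = √3·V·I·cosφ = 1.732×400×436×0.78 = 235607 W
P_out = 207000 W
Losses = P_in − P_out = 235607 − 207000 = 28607 W

28.6 kW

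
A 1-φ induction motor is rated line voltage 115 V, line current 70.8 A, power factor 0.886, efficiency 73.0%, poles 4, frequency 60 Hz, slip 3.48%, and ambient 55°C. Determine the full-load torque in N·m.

28.9 N·m

P_in = V·I·cosφ = 115 × 70.8 × 0.886 = 7214 W
P_out = η·P_in = 0.73 × 7214 = 5266 W
n_s = 120×60/4 = 1800 rpm; n = 1800×(1−0.0348) = 1737 rpm
ω = 2π×1737/60 = 181.9 rad/s
τ = P_out/ω = 5266/181.9 = 28.9 N·m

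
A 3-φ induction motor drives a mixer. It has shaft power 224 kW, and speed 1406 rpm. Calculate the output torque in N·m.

1520 N·m

ω = 2π × 1406/60 = 147.2 rad/s
τ = P/ω = 224000/147.2 = 1520 N·m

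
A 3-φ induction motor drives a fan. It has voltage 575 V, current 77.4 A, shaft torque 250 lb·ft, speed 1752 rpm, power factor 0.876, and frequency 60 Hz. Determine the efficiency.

92.1 %

τ = 250 lb·ft × 1.356 = 339 N·m
ω = 2π × 1752/60 = 183.5 rad/s; P_out = τω = 339 × 183.5 = 62207 W
P_in = √3·V_L·I_L·cosφ = 1.732 × 575 × 77.4 × 0.876 = 67524 W
η = P_out / P_in = 62207 / 67524 = 0.921 = 92.1%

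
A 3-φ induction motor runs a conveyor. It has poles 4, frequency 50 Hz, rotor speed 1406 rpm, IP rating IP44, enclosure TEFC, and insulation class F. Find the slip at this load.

n_s = 120f/p = 120×50/4 = 1500 rpm
s = (n_s − n)/n_s = (1500 − 1406)/1500 = 0.0627

6.27 %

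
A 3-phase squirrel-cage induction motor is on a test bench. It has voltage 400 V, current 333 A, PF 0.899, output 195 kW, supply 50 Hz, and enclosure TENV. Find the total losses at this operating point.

P_in = √3·V·I·cosφ = 1.732×400×333×0.899 = 207401 W
P_out = 195000 W
Losses = P_in − P_out = 207401 − 195000 = 12401 W

12.4 kW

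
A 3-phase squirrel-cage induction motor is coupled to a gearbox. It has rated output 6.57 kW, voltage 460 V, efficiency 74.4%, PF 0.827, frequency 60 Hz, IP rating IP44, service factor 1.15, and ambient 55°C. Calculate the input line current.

P_out = 6.57 kW = 6570 W
P_in = P_out / η = 6570 / 0.744 = 8831 W
I_L = P_in / (√3·V_L·cosφ) = 8831 / (1.732 × 460 × 0.827) = 13.4 A

13.4 A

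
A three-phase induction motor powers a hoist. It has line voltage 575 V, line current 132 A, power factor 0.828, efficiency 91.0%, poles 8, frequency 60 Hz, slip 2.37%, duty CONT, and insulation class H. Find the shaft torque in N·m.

1080 N·m

P_in = √3·V·I·cosφ = 1.732 × 575 × 132 × 0.828 = 108848 W
P_out = η·P_in = 0.91 × 108848 = 99052 W
n_s = 120×60/8 = 900 rpm; n = 900×(1−0.0237) = 879 rpm
ω = 2π×879/60 = 92.05 rad/s
τ = P_out/ω = 99052/92.05 = 1080 N·m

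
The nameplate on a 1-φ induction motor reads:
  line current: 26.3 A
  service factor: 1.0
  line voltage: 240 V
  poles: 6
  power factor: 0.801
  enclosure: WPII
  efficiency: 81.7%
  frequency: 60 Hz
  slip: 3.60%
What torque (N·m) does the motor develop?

34.1 N·m

P_in = V·I·cosφ = 240 × 26.3 × 0.801 = 5056 W
P_out = η·P_in = 0.817 × 5056 = 4131 W
n_s = 120×60/6 = 1200 rpm; n = 1200×(1−0.036) = 1157 rpm
ω = 2π×1157/60 = 121.2 rad/s
τ = P_out/ω = 4131/121.2 = 34.1 N·m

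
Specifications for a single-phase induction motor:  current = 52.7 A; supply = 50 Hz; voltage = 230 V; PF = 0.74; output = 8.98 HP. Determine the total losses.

P_in = V·I·cosφ = 230×52.7×0.74 = 8970 W
P_out = 8.98×746 = 6699 W
Losses = P_in − P_out = 8970 − 6699 = 2271 W

2270 W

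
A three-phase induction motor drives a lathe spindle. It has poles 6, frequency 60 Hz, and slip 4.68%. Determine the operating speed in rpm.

n_s = 120f/p = 120×60/6 = 1200 rpm
n = n_s(1 − s) = 1200 × (1 − 0.0468) = 1144 rpm

1144 rpm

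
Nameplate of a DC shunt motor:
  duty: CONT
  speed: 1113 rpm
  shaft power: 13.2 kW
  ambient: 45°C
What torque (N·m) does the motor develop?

ω = 2π × 1113/60 = 116.6 rad/s
τ = P/ω = 13200/116.6 = 113 N·m

113 N·m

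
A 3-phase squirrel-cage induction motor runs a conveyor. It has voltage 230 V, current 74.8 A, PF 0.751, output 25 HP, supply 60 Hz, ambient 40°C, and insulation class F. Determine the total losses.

3.73 kW

P_in = √3·V·I·cosφ = 1.732×230×74.8×0.751 = 22378 W
P_out = 25×746 = 18650 W
Losses = P_in − P_out = 22378 − 18650 = 3728 W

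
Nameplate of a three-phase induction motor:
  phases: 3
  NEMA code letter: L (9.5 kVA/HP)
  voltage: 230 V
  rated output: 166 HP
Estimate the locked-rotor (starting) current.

S_LR = 9.5 × 166 = 1577 kVA
I_LR = S_LR/(√3·V_L) = 1577000/(1.732×230) = 3960 A

3960 A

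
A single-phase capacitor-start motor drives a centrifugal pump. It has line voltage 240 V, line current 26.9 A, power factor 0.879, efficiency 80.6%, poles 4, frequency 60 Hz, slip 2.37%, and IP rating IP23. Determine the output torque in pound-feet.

18.3 lb·ft

P_in = V·I·cosφ = 240 × 26.9 × 0.879 = 5675 W
P_out = η·P_in = 0.806 × 5675 = 4574 W
n_s = 120×60/4 = 1800 rpm; n = 1800×(1−0.0237) = 1757 rpm
ω = 2π×1757/60 = 184 rad/s
τ = P_out/ω = 4574/184 = 24.86 N·m
In lb·ft: 24.86/1.356 = 18.3 lb·ft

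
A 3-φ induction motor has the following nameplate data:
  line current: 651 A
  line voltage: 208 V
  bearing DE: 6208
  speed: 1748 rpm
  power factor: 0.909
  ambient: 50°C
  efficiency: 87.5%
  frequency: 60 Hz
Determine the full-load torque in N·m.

P_in = √3·V·I·cosφ = 1.732 × 208 × 651 × 0.909 = 213185 W
P_out = η·P_in = 0.875 × 213185 = 186537 W
n = 1748 rpm
ω = 2π×1748/60 = 183.1 rad/s
τ = P_out/ω = 186537/183.1 = 1020 N·m

1020 N·m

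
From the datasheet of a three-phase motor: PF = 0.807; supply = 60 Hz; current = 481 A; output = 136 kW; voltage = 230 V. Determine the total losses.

18.6 kW

P_in = √3·V·I·cosφ = 1.732×230×481×0.807 = 154630 W
P_out = 136000 W
Losses = P_in − P_out = 154630 − 136000 = 18630 W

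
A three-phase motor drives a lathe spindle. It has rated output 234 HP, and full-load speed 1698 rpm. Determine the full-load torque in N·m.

982 N·m

P_out = 234 × 746 = 174564 W
ω = 2π × 1698/60 = 177.8 rad/s
τ = P_out/ω = 174564/177.8 = 982 N·m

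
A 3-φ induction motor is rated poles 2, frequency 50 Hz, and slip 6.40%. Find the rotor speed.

n_s = 120f/p = 120×50/2 = 3000 rpm
n = n_s(1 − s) = 3000 × (1 − 0.064) = 2808 rpm

2808 rpm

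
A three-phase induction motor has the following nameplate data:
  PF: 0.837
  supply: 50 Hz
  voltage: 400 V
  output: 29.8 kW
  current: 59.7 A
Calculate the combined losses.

4.82 kW

P_in = √3·V·I·cosφ = 1.732×400×59.7×0.837 = 34618 W
P_out = 29800 W
Losses = P_in − P_out = 34618 − 29800 = 4818 W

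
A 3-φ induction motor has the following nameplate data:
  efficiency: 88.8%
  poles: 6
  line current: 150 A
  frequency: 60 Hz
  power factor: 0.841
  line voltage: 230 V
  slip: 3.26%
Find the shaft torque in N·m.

367 N·m

P_in = √3·V·I·cosφ = 1.732 × 230 × 150 × 0.841 = 50253 W
P_out = η·P_in = 0.888 × 50253 = 44625 W
n_s = 120×60/6 = 1200 rpm; n = 1200×(1−0.0326) = 1161 rpm
ω = 2π×1161/60 = 121.6 rad/s
τ = P_out/ω = 44625/121.6 = 367 N·m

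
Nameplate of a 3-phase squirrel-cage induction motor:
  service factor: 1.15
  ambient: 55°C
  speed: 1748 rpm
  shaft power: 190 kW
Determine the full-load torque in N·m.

ω = 2π × 1748/60 = 183.1 rad/s
τ = P/ω = 190000/183.1 = 1040 N·m

1040 N·m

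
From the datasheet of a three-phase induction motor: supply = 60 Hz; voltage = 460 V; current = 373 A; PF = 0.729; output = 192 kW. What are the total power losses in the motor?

P_in = √3·V·I·cosφ = 1.732×460×373×0.729 = 216642 W
P_out = 192000 W
Losses = P_in − P_out = 216642 − 192000 = 24642 W

24600 W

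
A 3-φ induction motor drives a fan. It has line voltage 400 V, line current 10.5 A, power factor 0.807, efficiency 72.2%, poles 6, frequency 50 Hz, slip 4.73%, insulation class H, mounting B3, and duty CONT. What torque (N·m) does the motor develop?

P_in = √3·V·I·cosφ = 1.732 × 400 × 10.5 × 0.807 = 5870 W
P_out = η·P_in = 0.722 × 5870 = 4238 W
n_s = 120×50/6 = 1000 rpm; n = 1000×(1−0.0473) = 953 rpm
ω = 2π×953/60 = 99.8 rad/s
τ = P_out/ω = 4238/99.8 = 42.5 N·m

42.5 N·m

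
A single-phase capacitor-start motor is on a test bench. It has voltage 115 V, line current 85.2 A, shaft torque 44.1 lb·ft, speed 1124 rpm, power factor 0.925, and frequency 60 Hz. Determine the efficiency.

τ = 44.1 lb·ft × 1.356 = 59.8 N·m
ω = 2π × 1124/60 = 117.7 rad/s; P_out = τω = 59.8 × 117.7 = 7038 W
P_in = V·I·cosφ = 115 × 85.2 × 0.925 = 9063 W
η = P_out / P_in = 7038 / 9063 = 0.777 = 77.7%

77.7 %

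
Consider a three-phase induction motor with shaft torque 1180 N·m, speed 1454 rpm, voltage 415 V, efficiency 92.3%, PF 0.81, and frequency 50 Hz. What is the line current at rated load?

ω = 2π×1454/60 = 152.3 rad/s; P_out = τω = 1180 × 152.3 = 179714 W
P_in = P_out / η = 179714 / 0.923 = 194706 W
I_L = P_in / (√3·V_L·cosφ) = 194706 / (1.732 × 415 × 0.81) = 334 A

334 A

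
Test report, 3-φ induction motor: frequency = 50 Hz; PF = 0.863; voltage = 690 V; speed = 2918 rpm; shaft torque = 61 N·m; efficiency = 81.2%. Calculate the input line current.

22.3 A

ω = 2π×2918/60 = 305.6 rad/s; P_out = τω = 61 × 305.6 = 18642 W
P_in = P_out / η = 18642 / 0.812 = 22958 W
I_L = P_in / (√3·V_L·cosφ) = 22958 / (1.732 × 690 × 0.863) = 22.3 A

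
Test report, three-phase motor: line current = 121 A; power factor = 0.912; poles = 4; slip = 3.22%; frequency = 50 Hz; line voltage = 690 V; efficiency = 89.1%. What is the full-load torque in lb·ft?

P_in = √3·V·I·cosφ = 1.732 × 690 × 121 × 0.912 = 131879 W
P_out = η·P_in = 0.891 × 131879 = 117504 W
n_s = 120×50/4 = 1500 rpm; n = 1500×(1−0.0322) = 1452 rpm
ω = 2π×1452/60 = 152.1 rad/s
τ = P_out/ω = 117504/152.1 = 772.5 N·m
In lb·ft: 772.5/1.356 = 570 lb·ft

570 lb·ft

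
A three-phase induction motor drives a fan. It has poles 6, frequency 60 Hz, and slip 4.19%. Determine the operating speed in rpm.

n_s = 120f/p = 120×60/6 = 1200 rpm
n = n_s(1 − s) = 1200 × (1 − 0.0419) = 1150 rpm

1150 rpm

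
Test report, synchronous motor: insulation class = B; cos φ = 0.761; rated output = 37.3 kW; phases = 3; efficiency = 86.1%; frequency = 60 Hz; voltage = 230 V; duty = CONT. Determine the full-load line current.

P_out = 37.3 kW = 37300 W
P_in = P_out / η = 37300 / 0.861 = 43322 W
I_L = P_in / (√3·V_L·cosφ) = 43322 / (1.732 × 230 × 0.761) = 143 A

143 A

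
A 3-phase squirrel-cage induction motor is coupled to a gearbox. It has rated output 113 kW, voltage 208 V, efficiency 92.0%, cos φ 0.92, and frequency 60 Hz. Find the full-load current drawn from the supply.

371 A

P_out = 113 kW = 113000 W
P_in = P_out / η = 113000 / 0.920 = 122826 W
I_L = P_in / (√3·V_L·cosφ) = 122826 / (1.732 × 208 × 0.92) = 371 A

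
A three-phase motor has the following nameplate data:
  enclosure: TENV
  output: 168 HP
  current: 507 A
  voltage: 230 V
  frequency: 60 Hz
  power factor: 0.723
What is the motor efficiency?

85.8 %

P_out = 168 × 746 = 125328 W
P_in = √3·V_L·I_L·cosφ = 1.732 × 230 × 507 × 0.723 = 146023 W
η = P_out / P_in = 125328 / 146023 = 0.858 = 85.8%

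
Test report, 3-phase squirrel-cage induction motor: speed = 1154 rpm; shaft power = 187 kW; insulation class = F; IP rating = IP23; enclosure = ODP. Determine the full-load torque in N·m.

1550 N·m

ω = 2π × 1154/60 = 120.8 rad/s
τ = P/ω = 187000/120.8 = 1550 N·m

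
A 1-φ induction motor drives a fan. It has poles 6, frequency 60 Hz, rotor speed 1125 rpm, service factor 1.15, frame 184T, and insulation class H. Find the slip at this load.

6.25 %

n_s = 120f/p = 120×60/6 = 1200 rpm
s = (n_s − n)/n_s = (1200 − 1125)/1200 = 0.0625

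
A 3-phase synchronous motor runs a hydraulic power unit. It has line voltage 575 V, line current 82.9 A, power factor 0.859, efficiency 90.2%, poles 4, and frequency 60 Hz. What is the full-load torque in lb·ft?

250 lb·ft

P_in = √3·V·I·cosφ = 1.732 × 575 × 82.9 × 0.859 = 70919 W
P_out = η·P_in = 0.902 × 70919 = 63969 W
n = n_s = 120×60/4 = 1800 rpm (synchronous)
ω = 2π×1800/60 = 188.5 rad/s
τ = P_out/ω = 63969/188.5 = 339.4 N·m
In lb·ft: 339.4/1.356 = 250 lb·ft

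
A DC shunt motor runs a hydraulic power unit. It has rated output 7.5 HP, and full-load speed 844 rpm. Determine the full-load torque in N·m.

P_out = 7.5 × 746 = 5595 W
ω = 2π × 844/60 = 88.38 rad/s
τ = P_out/ω = 5595/88.38 = 63.3 N·m

63.3 N·m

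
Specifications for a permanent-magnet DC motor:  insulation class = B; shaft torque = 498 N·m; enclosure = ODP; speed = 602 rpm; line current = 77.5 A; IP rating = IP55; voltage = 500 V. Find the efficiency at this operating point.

81.0 %

ω = 2π × 602/60 = 63.04 rad/s; P_out = τω = 498 × 63.04 = 31394 W
P_in = V·I = 500 × 77.5 = 38750 W
η = P_out / P_in = 31394 / 38750 = 0.810 = 81.0%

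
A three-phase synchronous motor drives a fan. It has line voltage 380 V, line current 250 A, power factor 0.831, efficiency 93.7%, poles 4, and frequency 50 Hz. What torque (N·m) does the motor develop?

P_in = √3·V·I·cosφ = 1.732 × 380 × 250 × 0.831 = 136733 W
P_out = η·P_in = 0.937 × 136733 = 128119 W
n = n_s = 120×50/4 = 1500 rpm (synchronous)
ω = 2π×1500/60 = 157.1 rad/s
τ = P_out/ω = 128119/157.1 = 816 N·m

816 N·m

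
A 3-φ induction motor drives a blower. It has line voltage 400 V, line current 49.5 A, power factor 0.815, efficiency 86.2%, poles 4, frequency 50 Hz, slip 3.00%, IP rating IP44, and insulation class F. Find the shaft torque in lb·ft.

P_in = √3·V·I·cosφ = 1.732 × 400 × 49.5 × 0.815 = 27949 W
P_out = η·P_in = 0.862 × 27949 = 24092 W
n_s = 120×50/4 = 1500 rpm; n = 1500×(1−0.03) = 1455 rpm
ω = 2π×1455/60 = 152.4 rad/s
τ = P_out/ω = 24092/152.4 = 158.1 N·m
In lb·ft: 158.1/1.356 = 117 lb·ft

117 lb·ft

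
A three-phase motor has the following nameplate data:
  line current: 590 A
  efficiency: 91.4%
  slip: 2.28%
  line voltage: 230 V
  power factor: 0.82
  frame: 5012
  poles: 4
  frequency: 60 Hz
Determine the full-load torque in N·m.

956 N·m

P_in = √3·V·I·cosφ = 1.732 × 230 × 590 × 0.82 = 192727 W
P_out = η·P_in = 0.914 × 192727 = 176152 W
n_s = 120×60/4 = 1800 rpm; n = 1800×(1−0.0228) = 1759 rpm
ω = 2π×1759/60 = 184.2 rad/s
τ = P_out/ω = 176152/184.2 = 956 N·m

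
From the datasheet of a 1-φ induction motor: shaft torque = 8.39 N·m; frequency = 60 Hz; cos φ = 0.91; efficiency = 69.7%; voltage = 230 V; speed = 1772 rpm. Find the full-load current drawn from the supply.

10.7 A

ω = 2π×1772/60 = 185.6 rad/s; P_out = τω = 8.39 × 185.6 = 1557 W
P_in = P_out / η = 1557 / 0.697 = 2234 W
I = P_in / (V·cosφ) = 2234 / (230 × 0.91) = 10.7 A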